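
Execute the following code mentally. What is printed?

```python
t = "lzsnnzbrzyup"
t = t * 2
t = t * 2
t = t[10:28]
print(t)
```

uplzsnnzbrzyuplzsn

repeat ×2 → 'lzsnnzbrzyuplzsnnzbrzyup'
repeat ×2 → 'lzsnnzbrzyuplzsnnzbrzyuplzsnnzbrzyuplzsnnzbrzyup'
slice [10:28] → 'uplzsnnzbrzyuplzsn'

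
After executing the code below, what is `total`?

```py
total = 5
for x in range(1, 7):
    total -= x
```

-16

x=1: total = 5-1 = 4
x=2: total = 4-2 = 2
x=3: total = 2-3 = -1
x=4: total = (-1)-4 = -5
x=5: total = (-5)-5 = -10
x=6: total = (-10)-6 = -16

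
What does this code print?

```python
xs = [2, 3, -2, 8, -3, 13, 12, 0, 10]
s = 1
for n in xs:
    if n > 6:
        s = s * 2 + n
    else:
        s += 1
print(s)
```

224

n=2: not >6, s = 1+1 = 2
n=3: not >6, s = 2+1 = 3
n=-2: not >6, s = 3+1 = 4
n=8: >6, s = 4*2+8 = 16
n=-3: not >6, s = 16+1 = 17
n=13: >6, s = 17*2+13 = 47
n=12: >6, s = 47*2+12 = 106
n=0: not >6, s = 106+1 = 107
n=10: >6, s = 107*2+10 = 224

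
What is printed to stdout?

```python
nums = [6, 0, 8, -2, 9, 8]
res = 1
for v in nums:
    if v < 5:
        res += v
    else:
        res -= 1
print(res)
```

v=6: not <5, res = 1-1 = 0
v=0: <5, res = 0+0 = 0
v=8: not <5, res = 0-1 = -1
v=-2: <5, res = (-1)+(-2) = -3
v=9: not <5, res = (-3)-1 = -4
v=8: not <5, res = (-4)-1 = -5

-5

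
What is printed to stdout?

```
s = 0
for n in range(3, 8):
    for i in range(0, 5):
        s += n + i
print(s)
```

175

n=3,i=0: s = 0+3 = 3
n=3,i=1: s = 3+4 = 7
n=3,i=2: s = 7+5 = 12
n=3,i=3: s = 12+6 = 18
n=3,i=4: s = 18+7 = 25
n=4,i=0: s = 25+4 = 29
n=4,i=1: s = 29+5 = 34
n=4,i=2: s = 34+6 = 40
n=4,i=3: s = 40+7 = 47
n=4,i=4: s = 47+8 = 55
n=5,i=0: s = 55+5 = 60
n=5,i=1: s = 60+6 = 66
n=5,i=2: s = 66+7 = 73
n=5,i=3: s = 73+8 = 81
n=5,i=4: s = 81+9 = 90
n=6,i=0: s = 90+6 = 96
n=6,i=1: s = 96+7 = 103
n=6,i=2: s = 103+8 = 111
n=6,i=3: s = 111+9 = 120
n=6,i=4: s = 120+10 = 130
n=7,i=0: s = 130+7 = 137
n=7,i=1: s = 137+8 = 145
n=7,i=2: s = 145+9 = 154
n=7,i=3: s = 154+10 = 164
n=7,i=4: s = 164+11 = 175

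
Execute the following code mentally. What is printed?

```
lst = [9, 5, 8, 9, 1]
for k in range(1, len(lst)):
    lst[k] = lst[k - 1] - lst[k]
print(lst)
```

[9, 4, -4, -13, -14]

k=1: lst[1] = 9-5 = 4 → [9, 4, 8, 9, 1]
k=2: lst[2] = 4-8 = -4 → [9, 4, -4, 9, 1]
k=3: lst[3] = (-4)-9 = -13 → [9, 4, -4, -13, 1]
k=4: lst[4] = (-13)-1 = -14 → [9, 4, -4, -13, -14]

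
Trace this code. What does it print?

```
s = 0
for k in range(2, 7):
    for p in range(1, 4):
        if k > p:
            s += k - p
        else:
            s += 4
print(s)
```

43

k=2,p=1: 2>1, s = 0+1 = 1
k=2,p=2: not 2>2, s = 1+4 = 5
k=2,p=3: not 2>3, s = 5+4 = 9
k=3,p=1: 3>1, s = 9+2 = 11
k=3,p=2: 3>2, s = 11+1 = 12
k=3,p=3: not 3>3, s = 12+4 = 16
k=4,p=1: 4>1, s = 16+3 = 19
k=4,p=2: 4>2, s = 19+2 = 21
k=4,p=3: 4>3, s = 21+1 = 22
k=5,p=1: 5>1, s = 22+4 = 26
k=5,p=2: 5>2, s = 26+3 = 29
k=5,p=3: 5>3, s = 29+2 = 31
k=6,p=1: 6>1, s = 31+5 = 36
k=6,p=2: 6>2, s = 36+4 = 40
k=6,p=3: 6>3, s = 40+3 = 43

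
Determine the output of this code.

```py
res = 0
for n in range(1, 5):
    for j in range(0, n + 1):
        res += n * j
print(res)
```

65

n=1,j=0: res = 0+0 = 0
n=1,j=1: res = 0+1 = 1
n=2,j=0: res = 1+0 = 1
n=2,j=1: res = 1+2 = 3
n=2,j=2: res = 3+4 = 7
n=3,j=0: res = 7+0 = 7
n=3,j=1: res = 7+3 = 10
n=3,j=2: res = 10+6 = 16
n=3,j=3: res = 16+9 = 25
n=4,j=0: res = 25+0 = 25
n=4,j=1: res = 25+4 = 29
n=4,j=2: res = 29+8 = 37
n=4,j=3: res = 37+12 = 49
n=4,j=4: res = 49+16 = 65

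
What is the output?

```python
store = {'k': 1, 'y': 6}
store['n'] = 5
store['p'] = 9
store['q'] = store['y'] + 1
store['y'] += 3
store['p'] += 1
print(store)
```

{'k': 1, 'y': 9, 'n': 5, 'p': 10, 'q': 7}

store['n'] = 5 → {'k': 1, 'y': 6, 'n': 5}
store['p'] = 9 → {'k': 1, 'y': 6, 'n': 5, 'p': 9}
store['q'] = store['y']+1 = 7 → {'k': 1, 'y': 6, 'n': 5, 'p': 9, 'q': 7}
store['y'] = 6+3 = 9 → {'k': 1, 'y': 9, 'n': 5, 'p': 9, 'q': 7}
store['p'] = 9+1 = 10 → {'k': 1, 'y': 9, 'n': 5, 'p': 10, 'q': 7}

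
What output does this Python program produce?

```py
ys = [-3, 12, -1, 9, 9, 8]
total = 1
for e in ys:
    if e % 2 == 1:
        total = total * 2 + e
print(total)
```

15

e=-3: odd, total = 1*2+(-3) = -1
e=12: not odd
e=-1: odd, total = (-1)*2+(-1) = -3
e=9: odd, total = (-3)*2+9 = 3
e=9: odd, total = 3*2+9 = 15
e=8: not odd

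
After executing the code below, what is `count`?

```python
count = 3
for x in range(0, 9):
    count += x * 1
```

x=0: count = 3+0*1 = 3
x=1: count = 3+1*1 = 4
x=2: count = 4+2*1 = 6
x=3: count = 6+3*1 = 9
x=4: count = 9+4*1 = 13
x=5: count = 13+5*1 = 18
x=6: count = 18+6*1 = 24
x=7: count = 24+7*1 = 31
x=8: count = 31+8*1 = 39

39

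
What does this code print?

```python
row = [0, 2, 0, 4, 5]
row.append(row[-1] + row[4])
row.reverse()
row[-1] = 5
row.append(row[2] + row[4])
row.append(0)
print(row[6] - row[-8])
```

-4

append row[-1]+row[4] = 5+5 = 10 → [0, 2, 0, 4, 5, 10]
reverse → [10, 5, 4, 0, 2, 0]
row[-1] = 5 → [10, 5, 4, 0, 2, 5]
append row[2]+row[4] = 4+2 = 6 → [10, 5, 4, 0, 2, 5, 6]
append 0 → [10, 5, 4, 0, 2, 5, 6, 0]
row[6]-row[-8] = 6-10 = -4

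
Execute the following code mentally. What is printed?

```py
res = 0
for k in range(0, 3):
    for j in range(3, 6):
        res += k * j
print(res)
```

36

k=0,j=3: res = 0+0 = 0
k=0,j=4: res = 0+0 = 0
k=0,j=5: res = 0+0 = 0
k=1,j=3: res = 0+3 = 3
k=1,j=4: res = 3+4 = 7
k=1,j=5: res = 7+5 = 12
k=2,j=3: res = 12+6 = 18
k=2,j=4: res = 18+8 = 26
k=2,j=5: res = 26+10 = 36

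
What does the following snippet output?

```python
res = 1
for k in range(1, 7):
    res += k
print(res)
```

22

k=1: res = 1+1 = 2
k=2: res = 2+2 = 4
k=3: res = 4+3 = 7
k=4: res = 7+4 = 11
k=5: res = 11+5 = 16
k=6: res = 16+6 = 22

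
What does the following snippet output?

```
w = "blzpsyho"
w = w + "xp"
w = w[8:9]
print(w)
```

+ 'xp' → 'blzpsyhoxp'
slice [8:9] → 'x'

x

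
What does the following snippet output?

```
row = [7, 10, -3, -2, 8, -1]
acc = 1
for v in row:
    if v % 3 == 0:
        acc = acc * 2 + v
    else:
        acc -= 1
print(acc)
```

v=7: not %3==0, acc = 1-1 = 0
v=10: not %3==0, acc = 0-1 = -1
v=-3: %3==0, acc = (-1)*2+(-3) = -5
v=-2: not %3==0, acc = (-5)-1 = -6
v=8: not %3==0, acc = (-6)-1 = -7
v=-1: not %3==0, acc = (-7)-1 = -8

-8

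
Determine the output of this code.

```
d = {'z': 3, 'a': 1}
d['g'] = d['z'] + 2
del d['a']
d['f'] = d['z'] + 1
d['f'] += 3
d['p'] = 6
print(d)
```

{'z': 3, 'g': 5, 'f': 7, 'p': 6}

d['g'] = d['z']+2 = 5 → {'z': 3, 'a': 1, 'g': 5}
del 'a' → {'z': 3, 'g': 5}
d['f'] = d['z']+1 = 4 → {'z': 3, 'g': 5, 'f': 4}
d['f'] = 4+3 = 7 → {'z': 3, 'g': 5, 'f': 7}
d['p'] = 6 → {'z': 3, 'g': 5, 'f': 7, 'p': 6}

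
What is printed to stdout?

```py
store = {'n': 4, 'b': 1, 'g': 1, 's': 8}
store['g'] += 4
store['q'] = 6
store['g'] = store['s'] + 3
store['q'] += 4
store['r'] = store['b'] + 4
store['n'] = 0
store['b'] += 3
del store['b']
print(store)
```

{'n': 0, 'g': 11, 's': 8, 'q': 10, 'r': 5}

store['g'] = 1+4 = 5 → {'n': 4, 'b': 1, 'g': 5, 's': 8}
store['q'] = 6 → {'n': 4, 'b': 1, 'g': 5, 's': 8, 'q': 6}
store['g'] = store['s']+3 = 11 → {'n': 4, 'b': 1, 'g': 11, 's': 8, 'q': 6}
store['q'] = 6+4 = 10 → {'n': 4, 'b': 1, 'g': 11, 's': 8, 'q': 10}
store['r'] = store['b']+4 = 5 → {'n': 4, 'b': 1, 'g': 11, 's': 8, 'q': 10, 'r': 5}
store['n'] = 0 → {'n': 0, 'b': 1, 'g': 11, 's': 8, 'q': 10, 'r': 5}
store['b'] = 1+3 = 4 → {'n': 0, 'b': 4, 'g': 11, 's': 8, 'q': 10, 'r': 5}
del 'b' → {'n': 0, 'g': 11, 's': 8, 'q': 10, 'r': 5}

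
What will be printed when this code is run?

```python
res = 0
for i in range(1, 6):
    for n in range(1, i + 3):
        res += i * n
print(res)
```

i=1,n=1: res = 0+1 = 1
i=1,n=2: res = 1+2 = 3
i=1,n=3: res = 3+3 = 6
i=2,n=1: res = 6+2 = 8
i=2,n=2: res = 8+4 = 12
i=2,n=3: res = 12+6 = 18
i=2,n=4: res = 18+8 = 26
i=3,n=1: res = 26+3 = 29
i=3,n=2: res = 29+6 = 35
i=3,n=3: res = 35+9 = 44
i=3,n=4: res = 44+12 = 56
i=3,n=5: res = 56+15 = 71
i=4,n=1: res = 71+4 = 75
i=4,n=2: res = 75+8 = 83
i=4,n=3: res = 83+12 = 95
i=4,n=4: res = 95+16 = 111
i=4,n=5: res = 111+20 = 131
i=4,n=6: res = 131+24 = 155
i=5,n=1: res = 155+5 = 160
i=5,n=2: res = 160+10 = 170
i=5,n=3: res = 170+15 = 185
i=5,n=4: res = 185+20 = 205
i=5,n=5: res = 205+25 = 230
i=5,n=6: res = 230+30 = 260
i=5,n=7: res = 260+35 = 295

295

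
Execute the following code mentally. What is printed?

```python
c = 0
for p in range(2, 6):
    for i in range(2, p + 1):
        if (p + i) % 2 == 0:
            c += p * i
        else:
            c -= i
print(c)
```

66

p=2,i=2: even sum, c = 0+4 = 4
p=3,i=2: odd sum, c = 4-2 = 2
p=3,i=3: even sum, c = 2+9 = 11
p=4,i=2: even sum, c = 11+8 = 19
p=4,i=3: odd sum, c = 19-3 = 16
p=4,i=4: even sum, c = 16+16 = 32
p=5,i=2: odd sum, c = 32-2 = 30
p=5,i=3: even sum, c = 30+15 = 45
p=5,i=4: odd sum, c = 45-4 = 41
p=5,i=5: even sum, c = 41+25 = 66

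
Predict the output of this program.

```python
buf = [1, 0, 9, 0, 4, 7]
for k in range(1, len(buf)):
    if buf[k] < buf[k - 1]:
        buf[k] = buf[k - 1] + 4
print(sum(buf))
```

k=1: 0<1, buf[1] = 1+4 = 5 → [1, 5, 9, 0, 4, 7]
k=2: 9>=5, unchanged → [1, 5, 9, 0, 4, 7]
k=3: 0<9, buf[3] = 9+4 = 13 → [1, 5, 9, 13, 4, 7]
k=4: 4<13, buf[4] = 13+4 = 17 → [1, 5, 9, 13, 17, 7]
k=5: 7<17, buf[5] = 17+4 = 21 → [1, 5, 9, 13, 17, 21]
sum = 66

66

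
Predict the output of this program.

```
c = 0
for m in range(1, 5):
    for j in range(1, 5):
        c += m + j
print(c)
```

m=1,j=1: c = 0+2 = 2
m=1,j=2: c = 2+3 = 5
m=1,j=3: c = 5+4 = 9
m=1,j=4: c = 9+5 = 14
m=2,j=1: c = 14+3 = 17
m=2,j=2: c = 17+4 = 21
m=2,j=3: c = 21+5 = 26
m=2,j=4: c = 26+6 = 32
m=3,j=1: c = 32+4 = 36
m=3,j=2: c = 36+5 = 41
m=3,j=3: c = 41+6 = 47
m=3,j=4: c = 47+7 = 54
m=4,j=1: c = 54+5 = 59
m=4,j=2: c = 59+6 = 65
m=4,j=3: c = 65+7 = 72
m=4,j=4: c = 72+8 = 80

80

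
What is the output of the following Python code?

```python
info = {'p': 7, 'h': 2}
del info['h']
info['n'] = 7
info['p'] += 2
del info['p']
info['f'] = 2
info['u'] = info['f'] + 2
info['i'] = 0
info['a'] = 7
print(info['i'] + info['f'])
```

2

del 'h' → {'p': 7}
info['n'] = 7 → {'p': 7, 'n': 7}
info['p'] = 7+2 = 9 → {'p': 9, 'n': 7}
del 'p' → {'n': 7}
info['f'] = 2 → {'n': 7, 'f': 2}
info['u'] = info['f']+2 = 4 → {'n': 7, 'f': 2, 'u': 4}
info['i'] = 0 → {'n': 7, 'f': 2, 'u': 4, 'i': 0}
info['a'] = 7 → {'n': 7, 'f': 2, 'u': 4, 'i': 0, 'a': 7}
info['i']+info['f'] = 0+2 = 2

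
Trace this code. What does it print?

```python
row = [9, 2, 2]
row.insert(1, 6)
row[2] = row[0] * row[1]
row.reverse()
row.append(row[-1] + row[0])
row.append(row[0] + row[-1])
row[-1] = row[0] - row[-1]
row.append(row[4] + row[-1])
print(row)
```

insert 6 at 1 → [9, 6, 2, 2]
row[2] = row[0]*row[1] = 9*6 = 54 → [9, 6, 54, 2]
reverse → [2, 54, 6, 9]
append row[-1]+row[0] = 9+2 = 11 → [2, 54, 6, 9, 11]
append row[0]+row[-1] = 2+11 = 13 → [2, 54, 6, 9, 11, 13]
row[-1] = row[0]-row[-1] = 2-13 = -11 → [2, 54, 6, 9, 11, -11]
append row[4]+row[-1] = 11+(-11) = 0 → [2, 54, 6, 9, 11, -11, 0]

[2, 54, 6, 9, 11, -11, 0]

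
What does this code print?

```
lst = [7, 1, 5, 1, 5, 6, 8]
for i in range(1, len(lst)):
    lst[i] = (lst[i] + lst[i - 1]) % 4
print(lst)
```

i=1: lst[1] = (1+7)%4 = 0 → [7, 0, 5, 1, 5, 6, 8]
i=2: lst[2] = (5+0)%4 = 1 → [7, 0, 1, 1, 5, 6, 8]
i=3: lst[3] = (1+1)%4 = 2 → [7, 0, 1, 2, 5, 6, 8]
i=4: lst[4] = (5+2)%4 = 3 → [7, 0, 1, 2, 3, 6, 8]
i=5: lst[5] = (6+3)%4 = 1 → [7, 0, 1, 2, 3, 1, 8]
i=6: lst[6] = (8+1)%4 = 1 → [7, 0, 1, 2, 3, 1, 1]

[7, 0, 1, 2, 3, 1, 1]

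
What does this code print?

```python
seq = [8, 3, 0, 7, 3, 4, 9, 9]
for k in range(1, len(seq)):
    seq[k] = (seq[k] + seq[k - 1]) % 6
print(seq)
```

[8, 5, 5, 0, 3, 1, 4, 1]

k=1: seq[1] = (3+8)%6 = 5 → [8, 5, 0, 7, 3, 4, 9, 9]
k=2: seq[2] = (0+5)%6 = 5 → [8, 5, 5, 7, 3, 4, 9, 9]
k=3: seq[3] = (7+5)%6 = 0 → [8, 5, 5, 0, 3, 4, 9, 9]
k=4: seq[4] = (3+0)%6 = 3 → [8, 5, 5, 0, 3, 4, 9, 9]
k=5: seq[5] = (4+3)%6 = 1 → [8, 5, 5, 0, 3, 1, 9, 9]
k=6: seq[6] = (9+1)%6 = 4 → [8, 5, 5, 0, 3, 1, 4, 9]
k=7: seq[7] = (9+4)%6 = 1 → [8, 5, 5, 0, 3, 1, 4, 1]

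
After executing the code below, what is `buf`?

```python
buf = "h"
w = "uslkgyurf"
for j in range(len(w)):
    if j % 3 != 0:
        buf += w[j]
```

'hslgyrf'

j=0: skip
j=1: add 's' → 'hs'
j=2: add 'l' → 'hsl'
j=3: skip
j=4: add 'g' → 'hslg'
j=5: add 'y' → 'hslgy'
j=6: skip
j=7: add 'r' → 'hslgyr'
j=8: add 'f' → 'hslgyrf'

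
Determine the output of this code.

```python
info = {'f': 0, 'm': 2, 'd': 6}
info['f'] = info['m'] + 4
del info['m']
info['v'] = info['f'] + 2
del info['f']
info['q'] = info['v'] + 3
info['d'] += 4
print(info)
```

info['f'] = info['m']+4 = 6 → {'f': 6, 'm': 2, 'd': 6}
del 'm' → {'f': 6, 'd': 6}
info['v'] = info['f']+2 = 8 → {'f': 6, 'd': 6, 'v': 8}
del 'f' → {'d': 6, 'v': 8}
info['q'] = info['v']+3 = 11 → {'d': 6, 'v': 8, 'q': 11}
info['d'] = 6+4 = 10 → {'d': 10, 'v': 8, 'q': 11}

{'d': 10, 'v': 8, 'q': 11}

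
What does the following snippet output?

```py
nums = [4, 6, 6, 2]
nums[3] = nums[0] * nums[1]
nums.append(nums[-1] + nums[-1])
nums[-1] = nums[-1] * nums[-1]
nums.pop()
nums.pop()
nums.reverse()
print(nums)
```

nums[3] = nums[0]*nums[1] = 4*6 = 24 → [4, 6, 6, 24]
append nums[-1]+nums[-1] = 24+24 = 48 → [4, 6, 6, 24, 48]
nums[-1] = nums[-1]*nums[-1] = 48*48 = 2304 → [4, 6, 6, 24, 2304]
pop() removes 2304 → [4, 6, 6, 24]
pop() removes 24 → [4, 6, 6]
reverse → [6, 6, 4]

[6, 6, 4]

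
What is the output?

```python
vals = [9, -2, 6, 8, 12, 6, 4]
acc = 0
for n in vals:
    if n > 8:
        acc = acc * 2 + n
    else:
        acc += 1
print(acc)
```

38

n=9: >8, acc = 0*2+9 = 9
n=-2: not >8, acc = 9+1 = 10
n=6: not >8, acc = 10+1 = 11
n=8: not >8, acc = 11+1 = 12
n=12: >8, acc = 12*2+12 = 36
n=6: not >8, acc = 36+1 = 37
n=4: not >8, acc = 37+1 = 38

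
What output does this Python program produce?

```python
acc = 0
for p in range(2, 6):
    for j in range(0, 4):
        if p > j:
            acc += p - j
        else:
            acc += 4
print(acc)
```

p=2,j=0: 2>0, acc = 0+2 = 2
p=2,j=1: 2>1, acc = 2+1 = 3
p=2,j=2: not 2>2, acc = 3+4 = 7
p=2,j=3: not 2>3, acc = 7+4 = 11
p=3,j=0: 3>0, acc = 11+3 = 14
p=3,j=1: 3>1, acc = 14+2 = 16
p=3,j=2: 3>2, acc = 16+1 = 17
p=3,j=3: not 3>3, acc = 17+4 = 21
p=4,j=0: 4>0, acc = 21+4 = 25
p=4,j=1: 4>1, acc = 25+3 = 28
p=4,j=2: 4>2, acc = 28+2 = 30
p=4,j=3: 4>3, acc = 30+1 = 31
p=5,j=0: 5>0, acc = 31+5 = 36
p=5,j=1: 5>1, acc = 36+4 = 40
p=5,j=2: 5>2, acc = 40+3 = 43
p=5,j=3: 5>3, acc = 43+2 = 45

45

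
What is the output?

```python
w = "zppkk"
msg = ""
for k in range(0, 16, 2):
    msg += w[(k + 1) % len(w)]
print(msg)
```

k=0: add w[1]='p' → 'p'
k=2: add w[3]='k' → 'pk'
k=4: add w[0]='z' → 'pkz'
k=6: add w[2]='p' → 'pkzp'
k=8: add w[4]='k' → 'pkzpk'
k=10: add w[1]='p' → 'pkzpkp'
k=12: add w[3]='k' → 'pkzpkpk'
k=14: add w[0]='z' → 'pkzpkpkz'

pkzpkpkz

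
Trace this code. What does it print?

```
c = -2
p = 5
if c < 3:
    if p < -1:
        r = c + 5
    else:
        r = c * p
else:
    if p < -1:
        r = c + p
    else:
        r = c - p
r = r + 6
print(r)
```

-4

c=-2, p=5
c < 3 is True; p < -1 is False
→ r = c * p = -10
r = (-10)+6 = -4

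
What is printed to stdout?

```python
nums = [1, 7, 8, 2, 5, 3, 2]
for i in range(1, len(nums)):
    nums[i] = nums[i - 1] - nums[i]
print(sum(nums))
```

-106

i=1: nums[1] = 1-7 = -6 → [1, -6, 8, 2, 5, 3, 2]
i=2: nums[2] = (-6)-8 = -14 → [1, -6, -14, 2, 5, 3, 2]
i=3: nums[3] = (-14)-2 = -16 → [1, -6, -14, -16, 5, 3, 2]
i=4: nums[4] = (-16)-5 = -21 → [1, -6, -14, -16, -21, 3, 2]
i=5: nums[5] = (-21)-3 = -24 → [1, -6, -14, -16, -21, -24, 2]
i=6: nums[6] = (-24)-2 = -26 → [1, -6, -14, -16, -21, -24, -26]
sum = -106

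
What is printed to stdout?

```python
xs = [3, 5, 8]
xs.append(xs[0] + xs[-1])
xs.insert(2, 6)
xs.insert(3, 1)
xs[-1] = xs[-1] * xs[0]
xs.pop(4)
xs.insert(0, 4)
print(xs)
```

[4, 3, 5, 6, 1, 33]

append xs[0]+xs[-1] = 3+8 = 11 → [3, 5, 8, 11]
insert 6 at 2 → [3, 5, 6, 8, 11]
insert 1 at 3 → [3, 5, 6, 1, 8, 11]
xs[-1] = xs[-1]*xs[0] = 11*3 = 33 → [3, 5, 6, 1, 8, 33]
pop(4) removes 8 → [3, 5, 6, 1, 33]
insert 4 at 0 → [4, 3, 5, 6, 1, 33]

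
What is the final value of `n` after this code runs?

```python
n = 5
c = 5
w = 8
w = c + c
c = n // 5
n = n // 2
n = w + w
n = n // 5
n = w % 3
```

w = 5+5 = 10
c = 5//5 = 1
n = 5//2 = 2
n = 10+10 = 20
n = 20//5 = 4
n = 10%3 = 1

1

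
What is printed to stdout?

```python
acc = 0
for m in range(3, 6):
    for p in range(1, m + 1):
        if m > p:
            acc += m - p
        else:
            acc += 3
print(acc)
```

28

m=3,p=1: 3>1, acc = 0+2 = 2
m=3,p=2: 3>2, acc = 2+1 = 3
m=3,p=3: not 3>3, acc = 3+3 = 6
m=4,p=1: 4>1, acc = 6+3 = 9
m=4,p=2: 4>2, acc = 9+2 = 11
m=4,p=3: 4>3, acc = 11+1 = 12
m=4,p=4: not 4>4, acc = 12+3 = 15
m=5,p=1: 5>1, acc = 15+4 = 19
m=5,p=2: 5>2, acc = 19+3 = 22
m=5,p=3: 5>3, acc = 22+2 = 24
m=5,p=4: 5>4, acc = 24+1 = 25
m=5,p=5: not 5>5, acc = 25+3 = 28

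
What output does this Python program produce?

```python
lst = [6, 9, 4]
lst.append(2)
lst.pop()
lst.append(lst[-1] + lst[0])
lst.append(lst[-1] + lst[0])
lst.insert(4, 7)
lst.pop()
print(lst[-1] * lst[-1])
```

49

append 2 → [6, 9, 4, 2]
pop() removes 2 → [6, 9, 4]
append lst[-1]+lst[0] = 4+6 = 10 → [6, 9, 4, 10]
append lst[-1]+lst[0] = 10+6 = 16 → [6, 9, 4, 10, 16]
insert 7 at 4 → [6, 9, 4, 10, 7, 16]
pop() removes 16 → [6, 9, 4, 10, 7]
lst[-1]*lst[-1] = 7*7 = 49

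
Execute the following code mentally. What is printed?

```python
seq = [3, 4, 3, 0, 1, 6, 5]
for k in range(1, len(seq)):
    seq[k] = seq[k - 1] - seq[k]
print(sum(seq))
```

k=1: seq[1] = 3-4 = -1 → [3, -1, 3, 0, 1, 6, 5]
k=2: seq[2] = (-1)-3 = -4 → [3, -1, -4, 0, 1, 6, 5]
k=3: seq[3] = (-4)-0 = -4 → [3, -1, -4, -4, 1, 6, 5]
k=4: seq[4] = (-4)-1 = -5 → [3, -1, -4, -4, -5, 6, 5]
k=5: seq[5] = (-5)-6 = -11 → [3, -1, -4, -4, -5, -11, 5]
k=6: seq[6] = (-11)-5 = -16 → [3, -1, -4, -4, -5, -11, -16]
sum = -38

-38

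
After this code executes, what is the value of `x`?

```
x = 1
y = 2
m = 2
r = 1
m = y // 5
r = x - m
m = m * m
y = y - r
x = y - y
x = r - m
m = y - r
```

1

m = 2//5 = 0
r = 1-0 = 1
m = 0*0 = 0
y = 2-1 = 1
x = 1-1 = 0
x = 1-0 = 1
m = 1-1 = 0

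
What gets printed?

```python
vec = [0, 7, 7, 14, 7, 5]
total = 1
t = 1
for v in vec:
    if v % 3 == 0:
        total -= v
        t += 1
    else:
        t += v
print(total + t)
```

43

v=0: %3==0, total = 1-0 = 1; t=2
v=7: not %3==0; t=9
v=7: not %3==0; t=16
v=14: not %3==0; t=30
v=7: not %3==0; t=37
v=5: not %3==0; t=42
total+t = 1+42 = 43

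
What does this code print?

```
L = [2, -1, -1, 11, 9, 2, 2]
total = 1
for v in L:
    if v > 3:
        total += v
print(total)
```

v=2: not >3
v=-1: not >3
v=-1: not >3
v=11: >3, total = 1+11 = 12
v=9: >3, total = 12+9 = 21
v=2: not >3
v=2: not >3

21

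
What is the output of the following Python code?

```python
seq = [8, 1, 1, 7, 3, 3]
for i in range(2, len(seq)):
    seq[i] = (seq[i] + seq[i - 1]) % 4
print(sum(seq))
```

15

i=2: seq[2] = (1+1)%4 = 2 → [8, 1, 2, 7, 3, 3]
i=3: seq[3] = (7+2)%4 = 1 → [8, 1, 2, 1, 3, 3]
i=4: seq[4] = (3+1)%4 = 0 → [8, 1, 2, 1, 0, 3]
i=5: seq[5] = (3+0)%4 = 3 → [8, 1, 2, 1, 0, 3]
sum = 15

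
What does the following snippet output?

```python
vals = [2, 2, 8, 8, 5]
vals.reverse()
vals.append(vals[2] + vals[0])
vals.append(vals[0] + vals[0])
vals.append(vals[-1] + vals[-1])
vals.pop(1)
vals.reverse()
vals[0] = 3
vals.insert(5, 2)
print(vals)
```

reverse → [5, 8, 8, 2, 2]
append vals[2]+vals[0] = 8+5 = 13 → [5, 8, 8, 2, 2, 13]
append vals[0]+vals[0] = 5+5 = 10 → [5, 8, 8, 2, 2, 13, 10]
append vals[-1]+vals[-1] = 10+10 = 20 → [5, 8, 8, 2, 2, 13, 10, 20]
pop(1) removes 8 → [5, 8, 2, 2, 13, 10, 20]
reverse → [20, 10, 13, 2, 2, 8, 5]
vals[0] = 3 → [3, 10, 13, 2, 2, 8, 5]
insert 2 at 5 → [3, 10, 13, 2, 2, 2, 8, 5]

[3, 10, 13, 2, 2, 2, 8, 5]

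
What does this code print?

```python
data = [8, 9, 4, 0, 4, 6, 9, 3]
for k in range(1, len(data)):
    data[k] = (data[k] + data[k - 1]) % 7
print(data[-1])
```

k=1: data[1] = (9+8)%7 = 3 → [8, 3, 4, 0, 4, 6, 9, 3]
k=2: data[2] = (4+3)%7 = 0 → [8, 3, 0, 0, 4, 6, 9, 3]
k=3: data[3] = (0+0)%7 = 0 → [8, 3, 0, 0, 4, 6, 9, 3]
k=4: data[4] = (4+0)%7 = 4 → [8, 3, 0, 0, 4, 6, 9, 3]
k=5: data[5] = (6+4)%7 = 3 → [8, 3, 0, 0, 4, 3, 9, 3]
k=6: data[6] = (9+3)%7 = 5 → [8, 3, 0, 0, 4, 3, 5, 3]
k=7: data[7] = (3+5)%7 = 1 → [8, 3, 0, 0, 4, 3, 5, 1]

1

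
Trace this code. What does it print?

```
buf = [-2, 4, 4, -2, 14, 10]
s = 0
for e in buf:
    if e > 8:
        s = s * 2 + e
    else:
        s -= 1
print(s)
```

e=-2: not >8, s = 0-1 = -1
e=4: not >8, s = (-1)-1 = -2
e=4: not >8, s = (-2)-1 = -3
e=-2: not >8, s = (-3)-1 = -4
e=14: >8, s = (-4)*2+14 = 6
e=10: >8, s = 6*2+10 = 22

22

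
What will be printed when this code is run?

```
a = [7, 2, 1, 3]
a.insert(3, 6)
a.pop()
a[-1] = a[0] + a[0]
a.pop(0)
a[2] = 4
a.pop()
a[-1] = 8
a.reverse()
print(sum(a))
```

insert 6 at 3 → [7, 2, 1, 6, 3]
pop() removes 3 → [7, 2, 1, 6]
a[-1] = a[0]+a[0] = 7+7 = 14 → [7, 2, 1, 14]
pop(0) removes 7 → [2, 1, 14]
a[2] = 4 → [2, 1, 4]
pop() removes 4 → [2, 1]
a[-1] = 8 → [2, 8]
reverse → [8, 2]
sum = 10

10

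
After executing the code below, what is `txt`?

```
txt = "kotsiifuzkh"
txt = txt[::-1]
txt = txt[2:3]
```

reverse → 'hkzufiistok'
slice [2:3] → 'z'

'z'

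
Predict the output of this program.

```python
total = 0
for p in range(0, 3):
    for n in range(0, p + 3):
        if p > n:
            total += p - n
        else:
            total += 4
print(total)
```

p=0,n=0: not 0>0, total = 0+4 = 4
p=0,n=1: not 0>1, total = 4+4 = 8
p=0,n=2: not 0>2, total = 8+4 = 12
p=1,n=0: 1>0, total = 12+1 = 13
p=1,n=1: not 1>1, total = 13+4 = 17
p=1,n=2: not 1>2, total = 17+4 = 21
p=1,n=3: not 1>3, total = 21+4 = 25
p=2,n=0: 2>0, total = 25+2 = 27
p=2,n=1: 2>1, total = 27+1 = 28
p=2,n=2: not 2>2, total = 28+4 = 32
p=2,n=3: not 2>3, total = 32+4 = 36
p=2,n=4: not 2>4, total = 36+4 = 40

40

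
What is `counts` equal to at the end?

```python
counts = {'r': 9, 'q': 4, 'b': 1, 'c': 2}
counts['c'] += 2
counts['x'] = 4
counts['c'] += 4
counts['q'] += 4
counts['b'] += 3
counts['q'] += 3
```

counts['c'] = 2+2 = 4 → {'r': 9, 'q': 4, 'b': 1, 'c': 4}
counts['x'] = 4 → {'r': 9, 'q': 4, 'b': 1, 'c': 4, 'x': 4}
counts['c'] = 4+4 = 8 → {'r': 9, 'q': 4, 'b': 1, 'c': 8, 'x': 4}
counts['q'] = 4+4 = 8 → {'r': 9, 'q': 8, 'b': 1, 'c': 8, 'x': 4}
counts['b'] = 1+3 = 4 → {'r': 9, 'q': 8, 'b': 4, 'c': 8, 'x': 4}
counts['q'] = 8+3 = 11 → {'r': 9, 'q': 11, 'b': 4, 'c': 8, 'x': 4}

{'r': 9, 'q': 11, 'b': 4, 'c': 8, 'x': 4}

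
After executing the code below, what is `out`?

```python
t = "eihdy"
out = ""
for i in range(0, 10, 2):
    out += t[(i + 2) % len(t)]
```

i=0: add t[2]='h' → 'h'
i=2: add t[4]='y' → 'hy'
i=4: add t[1]='i' → 'hyi'
i=6: add t[3]='d' → 'hyid'
i=8: add t[0]='e' → 'hyide'

'hyide'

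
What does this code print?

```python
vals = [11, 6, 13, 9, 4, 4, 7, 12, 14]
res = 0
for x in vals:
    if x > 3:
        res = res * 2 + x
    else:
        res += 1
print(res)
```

4866

x=11: >3, res = 0*2+11 = 11
x=6: >3, res = 11*2+6 = 28
x=13: >3, res = 28*2+13 = 69
x=9: >3, res = 69*2+9 = 147
x=4: >3, res = 147*2+4 = 298
x=4: >3, res = 298*2+4 = 600
x=7: >3, res = 600*2+7 = 1207
x=12: >3, res = 1207*2+12 = 2426
x=14: >3, res = 2426*2+14 = 4866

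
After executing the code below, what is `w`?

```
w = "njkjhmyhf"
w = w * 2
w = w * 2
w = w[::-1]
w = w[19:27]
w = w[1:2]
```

'y'

repeat ×2 → 'njkjhmyhfnjkjhmyhf'
repeat ×2 → 'njkjhmyhfnjkjhmyhfnjkjhmyhfnjkjhmyhf'
reverse → 'fhymhjkjnfhymhjkjnfhymhjkjnfhymhjkjn'
slice [19:27] → 'hymhjkjn'
slice [1:2] → 'y'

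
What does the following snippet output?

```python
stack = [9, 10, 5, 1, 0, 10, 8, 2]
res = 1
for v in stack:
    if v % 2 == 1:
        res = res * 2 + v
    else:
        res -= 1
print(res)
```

47

v=9: odd, res = 1*2+9 = 11
v=10: not odd, res = 11-1 = 10
v=5: odd, res = 10*2+5 = 25
v=1: odd, res = 25*2+1 = 51
v=0: not odd, res = 51-1 = 50
v=10: not odd, res = 50-1 = 49
v=8: not odd, res = 49-1 = 48
v=2: not odd, res = 48-1 = 47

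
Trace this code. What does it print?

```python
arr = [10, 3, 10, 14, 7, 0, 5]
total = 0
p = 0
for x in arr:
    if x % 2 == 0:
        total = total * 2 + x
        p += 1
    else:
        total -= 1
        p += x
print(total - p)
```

118

x=10: even, total = 0*2+10 = 10; p=1
x=3: not even, total = 10-1 = 9; p=4
x=10: even, total = 9*2+10 = 28; p=5
x=14: even, total = 28*2+14 = 70; p=6
x=7: not even, total = 70-1 = 69; p=13
x=0: even, total = 69*2+0 = 138; p=14
x=5: not even, total = 138-1 = 137; p=19
total-p = 137-19 = 118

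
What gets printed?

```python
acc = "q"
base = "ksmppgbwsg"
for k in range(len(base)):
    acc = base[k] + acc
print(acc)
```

gswbgppmskq

k=0: prepend 'k' → 'kq'
k=1: prepend 's' → 'skq'
k=2: prepend 'm' → 'mskq'
k=3: prepend 'p' → 'pmskq'
k=4: prepend 'p' → 'ppmskq'
k=5: prepend 'g' → 'gppmskq'
k=6: prepend 'b' → 'bgppmskq'
k=7: prepend 'w' → 'wbgppmskq'
k=8: prepend 's' → 'swbgppmskq'
k=9: prepend 'g' → 'gswbgppmskq'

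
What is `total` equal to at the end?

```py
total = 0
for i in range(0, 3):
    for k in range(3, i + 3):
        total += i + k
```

15

i=1,k=3: total = 0+4 = 4
i=2,k=3: total = 4+5 = 9
i=2,k=4: total = 9+6 = 15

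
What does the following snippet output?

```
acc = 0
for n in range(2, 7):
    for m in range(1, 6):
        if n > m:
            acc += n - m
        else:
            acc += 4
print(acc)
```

75

n=2,m=1: 2>1, acc = 0+1 = 1
n=2,m=2: not 2>2, acc = 1+4 = 5
n=2,m=3: not 2>3, acc = 5+4 = 9
n=2,m=4: not 2>4, acc = 9+4 = 13
n=2,m=5: not 2>5, acc = 13+4 = 17
n=3,m=1: 3>1, acc = 17+2 = 19
n=3,m=2: 3>2, acc = 19+1 = 20
n=3,m=3: not 3>3, acc = 20+4 = 24
n=3,m=4: not 3>4, acc = 24+4 = 28
n=3,m=5: not 3>5, acc = 28+4 = 32
n=4,m=1: 4>1, acc = 32+3 = 35
n=4,m=2: 4>2, acc = 35+2 = 37
n=4,m=3: 4>3, acc = 37+1 = 38
n=4,m=4: not 4>4, acc = 38+4 = 42
n=4,m=5: not 4>5, acc = 42+4 = 46
n=5,m=1: 5>1, acc = 46+4 = 50
n=5,m=2: 5>2, acc = 50+3 = 53
n=5,m=3: 5>3, acc = 53+2 = 55
n=5,m=4: 5>4, acc = 55+1 = 56
n=5,m=5: not 5>5, acc = 56+4 = 60
n=6,m=1: 6>1, acc = 60+5 = 65
n=6,m=2: 6>2, acc = 65+4 = 69
n=6,m=3: 6>3, acc = 69+3 = 72
n=6,m=4: 6>4, acc = 72+2 = 74
n=6,m=5: 6>5, acc = 74+1 = 75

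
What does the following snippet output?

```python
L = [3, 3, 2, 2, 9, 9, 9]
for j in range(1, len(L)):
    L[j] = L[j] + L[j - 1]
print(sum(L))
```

111

j=1: L[1] = 3+3 = 6 → [3, 6, 2, 2, 9, 9, 9]
j=2: L[2] = 2+6 = 8 → [3, 6, 8, 2, 9, 9, 9]
j=3: L[3] = 2+8 = 10 → [3, 6, 8, 10, 9, 9, 9]
j=4: L[4] = 9+10 = 19 → [3, 6, 8, 10, 19, 9, 9]
j=5: L[5] = 9+19 = 28 → [3, 6, 8, 10, 19, 28, 9]
j=6: L[6] = 9+28 = 37 → [3, 6, 8, 10, 19, 28, 37]
sum = 111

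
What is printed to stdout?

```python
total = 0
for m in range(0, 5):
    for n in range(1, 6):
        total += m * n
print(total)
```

150

m=0,n=1: total = 0+0 = 0
m=0,n=2: total = 0+0 = 0
m=0,n=3: total = 0+0 = 0
m=0,n=4: total = 0+0 = 0
m=0,n=5: total = 0+0 = 0
m=1,n=1: total = 0+1 = 1
m=1,n=2: total = 1+2 = 3
m=1,n=3: total = 3+3 = 6
m=1,n=4: total = 6+4 = 10
m=1,n=5: total = 10+5 = 15
m=2,n=1: total = 15+2 = 17
m=2,n=2: total = 17+4 = 21
m=2,n=3: total = 21+6 = 27
m=2,n=4: total = 27+8 = 35
m=2,n=5: total = 35+10 = 45
m=3,n=1: total = 45+3 = 48
m=3,n=2: total = 48+6 = 54
m=3,n=3: total = 54+9 = 63
m=3,n=4: total = 63+12 = 75
m=3,n=5: total = 75+15 = 90
m=4,n=1: total = 90+4 = 94
m=4,n=2: total = 94+8 = 102
m=4,n=3: total = 102+12 = 114
m=4,n=4: total = 114+16 = 130
m=4,n=5: total = 130+20 = 150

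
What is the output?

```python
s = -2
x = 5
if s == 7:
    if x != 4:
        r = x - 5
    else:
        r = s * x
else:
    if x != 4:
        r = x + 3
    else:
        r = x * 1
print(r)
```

8

s=-2, x=5
s == 7 is False; x != 4 is True
→ r = x + 3 = 8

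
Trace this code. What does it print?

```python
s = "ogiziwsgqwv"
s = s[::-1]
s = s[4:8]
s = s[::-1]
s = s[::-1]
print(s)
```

swiz

reverse → 'vwqgswizigo'
slice [4:8] → 'swiz'
reverse → 'ziws'
reverse → 'swiz'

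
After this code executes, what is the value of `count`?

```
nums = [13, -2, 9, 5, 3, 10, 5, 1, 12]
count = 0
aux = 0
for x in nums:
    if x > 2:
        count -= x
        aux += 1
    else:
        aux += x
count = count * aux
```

-342

x=13: >2, count = 0-13 = -13; aux=1
x=-2: not >2; aux=-1
x=9: >2, count = (-13)-9 = -22; aux=0
x=5: >2, count = (-22)-5 = -27; aux=1
x=3: >2, count = (-27)-3 = -30; aux=2
x=10: >2, count = (-30)-10 = -40; aux=3
x=5: >2, count = (-40)-5 = -45; aux=4
x=1: not >2; aux=5
x=12: >2, count = (-45)-12 = -57; aux=6
count*aux = (-57)*6 = -342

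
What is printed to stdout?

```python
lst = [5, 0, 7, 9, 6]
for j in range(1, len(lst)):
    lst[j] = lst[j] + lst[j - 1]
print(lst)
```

j=1: lst[1] = 0+5 = 5 → [5, 5, 7, 9, 6]
j=2: lst[2] = 7+5 = 12 → [5, 5, 12, 9, 6]
j=3: lst[3] = 9+12 = 21 → [5, 5, 12, 21, 6]
j=4: lst[4] = 6+21 = 27 → [5, 5, 12, 21, 27]

[5, 5, 12, 21, 27]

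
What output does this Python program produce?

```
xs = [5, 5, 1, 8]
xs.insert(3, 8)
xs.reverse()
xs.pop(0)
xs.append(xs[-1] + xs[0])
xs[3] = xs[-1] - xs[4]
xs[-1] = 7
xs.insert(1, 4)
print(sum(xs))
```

25

insert 8 at 3 → [5, 5, 1, 8, 8]
reverse → [8, 8, 1, 5, 5]
pop(0) removes 8 → [8, 1, 5, 5]
append xs[-1]+xs[0] = 5+8 = 13 → [8, 1, 5, 5, 13]
xs[3] = xs[-1]-xs[4] = 13-13 = 0 → [8, 1, 5, 0, 13]
xs[-1] = 7 → [8, 1, 5, 0, 7]
insert 4 at 1 → [8, 4, 1, 5, 0, 7]
sum = 25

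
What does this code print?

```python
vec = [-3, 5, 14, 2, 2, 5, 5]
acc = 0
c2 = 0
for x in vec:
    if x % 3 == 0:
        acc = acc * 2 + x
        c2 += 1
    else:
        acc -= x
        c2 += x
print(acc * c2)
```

-1224

x=-3: %3==0, acc = 0*2+(-3) = -3; c2=1
x=5: not %3==0, acc = (-3)-5 = -8; c2=6
x=14: not %3==0, acc = (-8)-14 = -22; c2=20
x=2: not %3==0, acc = (-22)-2 = -24; c2=22
x=2: not %3==0, acc = (-24)-2 = -26; c2=24
x=5: not %3==0, acc = (-26)-5 = -31; c2=29
x=5: not %3==0, acc = (-31)-5 = -36; c2=34
acc*c2 = (-36)*34 = -1224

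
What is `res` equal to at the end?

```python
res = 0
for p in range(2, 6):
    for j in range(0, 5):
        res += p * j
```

140

p=2,j=0: res = 0+0 = 0
p=2,j=1: res = 0+2 = 2
p=2,j=2: res = 2+4 = 6
p=2,j=3: res = 6+6 = 12
p=2,j=4: res = 12+8 = 20
p=3,j=0: res = 20+0 = 20
p=3,j=1: res = 20+3 = 23
p=3,j=2: res = 23+6 = 29
p=3,j=3: res = 29+9 = 38
p=3,j=4: res = 38+12 = 50
p=4,j=0: res = 50+0 = 50
p=4,j=1: res = 50+4 = 54
p=4,j=2: res = 54+8 = 62
p=4,j=3: res = 62+12 = 74
p=4,j=4: res = 74+16 = 90
p=5,j=0: res = 90+0 = 90
p=5,j=1: res = 90+5 = 95
p=5,j=2: res = 95+10 = 105
p=5,j=3: res = 105+15 = 120
p=5,j=4: res = 120+20 = 140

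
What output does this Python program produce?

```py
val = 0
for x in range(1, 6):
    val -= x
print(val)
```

x=1: val = 0-1 = -1
x=2: val = (-1)-2 = -3
x=3: val = (-3)-3 = -6
x=4: val = (-6)-4 = -10
x=5: val = (-10)-5 = -15

-15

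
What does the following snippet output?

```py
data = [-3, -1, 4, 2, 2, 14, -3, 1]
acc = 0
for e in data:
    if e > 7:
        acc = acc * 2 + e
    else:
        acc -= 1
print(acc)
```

2

e=-3: not >7, acc = 0-1 = -1
e=-1: not >7, acc = (-1)-1 = -2
e=4: not >7, acc = (-2)-1 = -3
e=2: not >7, acc = (-3)-1 = -4
e=2: not >7, acc = (-4)-1 = -5
e=14: >7, acc = (-5)*2+14 = 4
e=-3: not >7, acc = 4-1 = 3
e=1: not >7, acc = 3-1 = 2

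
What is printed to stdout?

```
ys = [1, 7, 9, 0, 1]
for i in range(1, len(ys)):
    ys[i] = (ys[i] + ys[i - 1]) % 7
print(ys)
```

i=1: ys[1] = (7+1)%7 = 1 → [1, 1, 9, 0, 1]
i=2: ys[2] = (9+1)%7 = 3 → [1, 1, 3, 0, 1]
i=3: ys[3] = (0+3)%7 = 3 → [1, 1, 3, 3, 1]
i=4: ys[4] = (1+3)%7 = 4 → [1, 1, 3, 3, 4]

[1, 1, 3, 3, 4]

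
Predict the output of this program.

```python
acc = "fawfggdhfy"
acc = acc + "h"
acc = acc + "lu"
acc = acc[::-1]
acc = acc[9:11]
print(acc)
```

+ 'h' → 'fawfggdhfyh'
+ 'lu' → 'fawfggdhfyhlu'
reverse → 'ulhyfhdggfwaf'
slice [9:11] → 'fw'

fw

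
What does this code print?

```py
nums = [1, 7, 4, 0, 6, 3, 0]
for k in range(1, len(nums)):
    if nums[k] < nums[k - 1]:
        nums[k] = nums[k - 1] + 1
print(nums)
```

k=1: 7>=1, unchanged → [1, 7, 4, 0, 6, 3, 0]
k=2: 4<7, nums[2] = 7+1 = 8 → [1, 7, 8, 0, 6, 3, 0]
k=3: 0<8, nums[3] = 8+1 = 9 → [1, 7, 8, 9, 6, 3, 0]
k=4: 6<9, nums[4] = 9+1 = 10 → [1, 7, 8, 9, 10, 3, 0]
k=5: 3<10, nums[5] = 10+1 = 11 → [1, 7, 8, 9, 10, 11, 0]
k=6: 0<11, nums[6] = 11+1 = 12 → [1, 7, 8, 9, 10, 11, 12]

[1, 7, 8, 9, 10, 11, 12]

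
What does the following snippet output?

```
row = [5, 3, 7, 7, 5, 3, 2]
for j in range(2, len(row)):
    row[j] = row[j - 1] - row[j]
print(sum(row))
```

-63

j=2: row[2] = 3-7 = -4 → [5, 3, -4, 7, 5, 3, 2]
j=3: row[3] = (-4)-7 = -11 → [5, 3, -4, -11, 5, 3, 2]
j=4: row[4] = (-11)-5 = -16 → [5, 3, -4, -11, -16, 3, 2]
j=5: row[5] = (-16)-3 = -19 → [5, 3, -4, -11, -16, -19, 2]
j=6: row[6] = (-19)-2 = -21 → [5, 3, -4, -11, -16, -19, -21]
sum = -63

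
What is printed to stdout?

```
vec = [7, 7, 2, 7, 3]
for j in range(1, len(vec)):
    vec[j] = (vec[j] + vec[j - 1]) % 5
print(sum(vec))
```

16

j=1: vec[1] = (7+7)%5 = 4 → [7, 4, 2, 7, 3]
j=2: vec[2] = (2+4)%5 = 1 → [7, 4, 1, 7, 3]
j=3: vec[3] = (7+1)%5 = 3 → [7, 4, 1, 3, 3]
j=4: vec[4] = (3+3)%5 = 1 → [7, 4, 1, 3, 1]
sum = 16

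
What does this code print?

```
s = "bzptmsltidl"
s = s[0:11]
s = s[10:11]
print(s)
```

l

slice [0:11] → 'bzptmsltidl'
slice [10:11] → 'l'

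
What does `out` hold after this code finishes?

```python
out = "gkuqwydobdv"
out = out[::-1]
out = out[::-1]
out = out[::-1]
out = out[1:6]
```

reverse → 'vdbodywqukg'
reverse → 'gkuqwydobdv'
reverse → 'vdbodywqukg'
slice [1:6] → 'dbody'

'dbody'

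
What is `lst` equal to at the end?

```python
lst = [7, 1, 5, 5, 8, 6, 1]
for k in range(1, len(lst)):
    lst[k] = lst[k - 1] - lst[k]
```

[7, 6, 1, -4, -12, -18, -19]

k=1: lst[1] = 7-1 = 6 → [7, 6, 5, 5, 8, 6, 1]
k=2: lst[2] = 6-5 = 1 → [7, 6, 1, 5, 8, 6, 1]
k=3: lst[3] = 1-5 = -4 → [7, 6, 1, -4, 8, 6, 1]
k=4: lst[4] = (-4)-8 = -12 → [7, 6, 1, -4, -12, 6, 1]
k=5: lst[5] = (-12)-6 = -18 → [7, 6, 1, -4, -12, -18, 1]
k=6: lst[6] = (-18)-1 = -19 → [7, 6, 1, -4, -12, -18, -19]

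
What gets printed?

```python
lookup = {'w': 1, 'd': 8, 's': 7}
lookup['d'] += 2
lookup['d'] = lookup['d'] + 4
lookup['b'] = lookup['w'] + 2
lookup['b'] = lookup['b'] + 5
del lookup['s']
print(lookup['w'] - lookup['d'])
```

-13

lookup['d'] = 8+2 = 10 → {'w': 1, 'd': 10, 's': 7}
lookup['d'] = lookup['d']+4 = 14 → {'w': 1, 'd': 14, 's': 7}
lookup['b'] = lookup['w']+2 = 3 → {'w': 1, 'd': 14, 's': 7, 'b': 3}
lookup['b'] = lookup['b']+5 = 8 → {'w': 1, 'd': 14, 's': 7, 'b': 8}
del 's' → {'w': 1, 'd': 14, 'b': 8}
lookup['w']-lookup['d'] = 1-14 = -13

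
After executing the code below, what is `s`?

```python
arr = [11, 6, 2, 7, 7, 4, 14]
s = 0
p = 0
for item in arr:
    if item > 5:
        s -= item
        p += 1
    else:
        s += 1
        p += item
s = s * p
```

-473

item=11: >5, s = 0-11 = -11; p=1
item=6: >5, s = (-11)-6 = -17; p=2
item=2: not >5, s = (-17)+1 = -16; p=4
item=7: >5, s = (-16)-7 = -23; p=5
item=7: >5, s = (-23)-7 = -30; p=6
item=4: not >5, s = (-30)+1 = -29; p=10
item=14: >5, s = (-29)-14 = -43; p=11
s*p = (-43)*11 = -473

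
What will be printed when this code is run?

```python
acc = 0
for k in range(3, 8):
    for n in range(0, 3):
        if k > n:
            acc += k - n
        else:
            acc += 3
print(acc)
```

60

k=3,n=0: 3>0, acc = 0+3 = 3
k=3,n=1: 3>1, acc = 3+2 = 5
k=3,n=2: 3>2, acc = 5+1 = 6
k=4,n=0: 4>0, acc = 6+4 = 10
k=4,n=1: 4>1, acc = 10+3 = 13
k=4,n=2: 4>2, acc = 13+2 = 15
k=5,n=0: 5>0, acc = 15+5 = 20
k=5,n=1: 5>1, acc = 20+4 = 24
k=5,n=2: 5>2, acc = 24+3 = 27
k=6,n=0: 6>0, acc = 27+6 = 33
k=6,n=1: 6>1, acc = 33+5 = 38
k=6,n=2: 6>2, acc = 38+4 = 42
k=7,n=0: 7>0, acc = 42+7 = 49
k=7,n=1: 7>1, acc = 49+6 = 55
k=7,n=2: 7>2, acc = 55+5 = 60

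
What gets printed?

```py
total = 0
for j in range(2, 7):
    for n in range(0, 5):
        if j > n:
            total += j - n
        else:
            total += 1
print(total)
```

j=2,n=0: 2>0, total = 0+2 = 2
j=2,n=1: 2>1, total = 2+1 = 3
j=2,n=2: not 2>2, total = 3+1 = 4
j=2,n=3: not 2>3, total = 4+1 = 5
j=2,n=4: not 2>4, total = 5+1 = 6
j=3,n=0: 3>0, total = 6+3 = 9
j=3,n=1: 3>1, total = 9+2 = 11
j=3,n=2: 3>2, total = 11+1 = 12
j=3,n=3: not 3>3, total = 12+1 = 13
j=3,n=4: not 3>4, total = 13+1 = 14
j=4,n=0: 4>0, total = 14+4 = 18
j=4,n=1: 4>1, total = 18+3 = 21
j=4,n=2: 4>2, total = 21+2 = 23
j=4,n=3: 4>3, total = 23+1 = 24
j=4,n=4: not 4>4, total = 24+1 = 25
j=5,n=0: 5>0, total = 25+5 = 30
j=5,n=1: 5>1, total = 30+4 = 34
j=5,n=2: 5>2, total = 34+3 = 37
j=5,n=3: 5>3, total = 37+2 = 39
j=5,n=4: 5>4, total = 39+1 = 40
j=6,n=0: 6>0, total = 40+6 = 46
j=6,n=1: 6>1, total = 46+5 = 51
j=6,n=2: 6>2, total = 51+4 = 55
j=6,n=3: 6>3, total = 55+3 = 58
j=6,n=4: 6>4, total = 58+2 = 60

60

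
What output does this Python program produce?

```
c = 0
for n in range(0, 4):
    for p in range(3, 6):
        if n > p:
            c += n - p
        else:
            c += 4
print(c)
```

n=0,p=3: not 0>3, c = 0+4 = 4
n=0,p=4: not 0>4, c = 4+4 = 8
n=0,p=5: not 0>5, c = 8+4 = 12
n=1,p=3: not 1>3, c = 12+4 = 16
n=1,p=4: not 1>4, c = 16+4 = 20
n=1,p=5: not 1>5, c = 20+4 = 24
n=2,p=3: not 2>3, c = 24+4 = 28
n=2,p=4: not 2>4, c = 28+4 = 32
n=2,p=5: not 2>5, c = 32+4 = 36
n=3,p=3: not 3>3, c = 36+4 = 40
n=3,p=4: not 3>4, c = 40+4 = 44
n=3,p=5: not 3>5, c = 44+4 = 48

48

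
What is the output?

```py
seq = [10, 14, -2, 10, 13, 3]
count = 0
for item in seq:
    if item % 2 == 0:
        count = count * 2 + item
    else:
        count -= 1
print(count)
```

item=10: even, count = 0*2+10 = 10
item=14: even, count = 10*2+14 = 34
item=-2: even, count = 34*2+(-2) = 66
item=10: even, count = 66*2+10 = 142
item=13: not even, count = 142-1 = 141
item=3: not even, count = 141-1 = 140

140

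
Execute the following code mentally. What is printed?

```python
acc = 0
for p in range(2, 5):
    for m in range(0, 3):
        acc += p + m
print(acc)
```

36

p=2,m=0: acc = 0+2 = 2
p=2,m=1: acc = 2+3 = 5
p=2,m=2: acc = 5+4 = 9
p=3,m=0: acc = 9+3 = 12
p=3,m=1: acc = 12+4 = 16
p=3,m=2: acc = 16+5 = 21
p=4,m=0: acc = 21+4 = 25
p=4,m=1: acc = 25+5 = 30
p=4,m=2: acc = 30+6 = 36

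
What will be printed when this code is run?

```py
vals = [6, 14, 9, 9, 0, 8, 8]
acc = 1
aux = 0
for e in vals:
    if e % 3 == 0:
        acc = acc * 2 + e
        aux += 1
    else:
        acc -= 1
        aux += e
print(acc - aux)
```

e=6: %3==0, acc = 1*2+6 = 8; aux=1
e=14: not %3==0, acc = 8-1 = 7; aux=15
e=9: %3==0, acc = 7*2+9 = 23; aux=16
e=9: %3==0, acc = 23*2+9 = 55; aux=17
e=0: %3==0, acc = 55*2+0 = 110; aux=18
e=8: not %3==0, acc = 110-1 = 109; aux=26
e=8: not %3==0, acc = 109-1 = 108; aux=34
acc-aux = 108-34 = 74

74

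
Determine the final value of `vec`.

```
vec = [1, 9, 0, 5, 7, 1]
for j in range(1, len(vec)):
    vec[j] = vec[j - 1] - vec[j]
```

[1, -8, -8, -13, -20, -21]

j=1: vec[1] = 1-9 = -8 → [1, -8, 0, 5, 7, 1]
j=2: vec[2] = (-8)-0 = -8 → [1, -8, -8, 5, 7, 1]
j=3: vec[3] = (-8)-5 = -13 → [1, -8, -8, -13, 7, 1]
j=4: vec[4] = (-13)-7 = -20 → [1, -8, -8, -13, -20, 1]
j=5: vec[5] = (-20)-1 = -21 → [1, -8, -8, -13, -20, -21]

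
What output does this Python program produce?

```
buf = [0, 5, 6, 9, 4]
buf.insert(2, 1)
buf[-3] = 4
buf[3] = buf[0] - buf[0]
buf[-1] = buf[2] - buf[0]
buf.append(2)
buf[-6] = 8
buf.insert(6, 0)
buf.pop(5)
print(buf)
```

insert 1 at 2 → [0, 5, 1, 6, 9, 4]
buf[-3] = 4 → [0, 5, 1, 4, 9, 4]
buf[3] = buf[0]-buf[0] = 0-0 = 0 → [0, 5, 1, 0, 9, 4]
buf[-1] = buf[2]-buf[0] = 1-0 = 1 → [0, 5, 1, 0, 9, 1]
append 2 → [0, 5, 1, 0, 9, 1, 2]
buf[-6] = 8 → [0, 8, 1, 0, 9, 1, 2]
insert 0 at 6 → [0, 8, 1, 0, 9, 1, 0, 2]
pop(5) removes 1 → [0, 8, 1, 0, 9, 0, 2]

[0, 8, 1, 0, 9, 0, 2]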